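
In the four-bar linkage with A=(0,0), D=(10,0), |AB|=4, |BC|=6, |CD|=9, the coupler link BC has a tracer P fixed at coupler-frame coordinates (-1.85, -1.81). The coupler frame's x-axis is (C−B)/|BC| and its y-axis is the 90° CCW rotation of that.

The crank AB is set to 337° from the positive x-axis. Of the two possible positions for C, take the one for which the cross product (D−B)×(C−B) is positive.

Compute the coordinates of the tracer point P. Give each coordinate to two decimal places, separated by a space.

A=(0,0), D=(10.00,0)
B = A + 4.00·(cos337°, sin337°) = (3.6820, -1.5629)
|BD| = 6.5084
circle(B,6.00) ∩ circle(D,9.00): a=-0.2028, h=5.9966
  candidates: C₊=(2.0451,4.2095) cross=39.028; C₋=(4.9251,-7.4327) cross=-39.028
  mode + wants cross > 0 → take C=(2.0451,4.2095) (cross=39.028)
ex = (C−B)/|BC| = (-0.2728,0.9621); ey = (-0.9621,-0.2728)
P = B + -1.85·ex + -1.81·ey = (5.9281,-2.8489)

5.93 -2.85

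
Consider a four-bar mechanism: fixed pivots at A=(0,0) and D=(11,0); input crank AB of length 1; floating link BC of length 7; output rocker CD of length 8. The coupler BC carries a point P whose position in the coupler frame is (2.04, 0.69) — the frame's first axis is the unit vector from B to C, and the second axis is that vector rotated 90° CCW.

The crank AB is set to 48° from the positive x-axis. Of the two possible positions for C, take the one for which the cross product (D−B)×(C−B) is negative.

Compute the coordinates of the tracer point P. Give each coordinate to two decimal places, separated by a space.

2.41 -0.52

A=(0,0), D=(11.00,0)
B = A + 1.00·(cos48°, sin48°) = (0.6691, 0.7431)
|BD| = 10.3576
circle(B,7.00) ∩ circle(D,8.00): a=4.4547, h=5.3996
  candidates: C₊=(5.4997,5.8092) cross=55.927; C₋=(4.7249,-4.9622) cross=-55.927
  mode - wants cross < 0 → take C=(4.7249,-4.9622) (cross=-55.927)
ex = (C−B)/|BC| = (0.5794,-0.8150); ey = (0.8150,0.5794)
P = B + 2.04·ex + 0.69·ey = (2.4135,-0.5198)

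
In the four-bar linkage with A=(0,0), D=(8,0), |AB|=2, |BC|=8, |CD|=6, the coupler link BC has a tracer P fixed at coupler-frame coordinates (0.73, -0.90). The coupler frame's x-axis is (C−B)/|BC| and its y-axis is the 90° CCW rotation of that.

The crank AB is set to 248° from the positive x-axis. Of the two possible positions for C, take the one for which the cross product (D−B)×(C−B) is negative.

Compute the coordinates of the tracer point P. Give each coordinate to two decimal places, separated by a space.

A=(0,0), D=(8.00,0)
B = A + 2.00·(cos248°, sin248°) = (-0.7492, -1.8544)
|BD| = 8.9436
circle(B,8.00) ∩ circle(D,6.00): a=6.0372, h=5.2491
  candidates: C₊=(4.0684,4.5324) cross=46.945; C₋=(6.2451,-5.7376) cross=-46.945
  mode - wants cross < 0 → take C=(6.2451,-5.7376) (cross=-46.945)
ex = (C−B)/|BC| = (0.8743,-0.4854); ey = (0.4854,0.8743)
P = B + 0.73·ex + -0.90·ey = (-0.5478,-2.9956)

-0.55 -3.00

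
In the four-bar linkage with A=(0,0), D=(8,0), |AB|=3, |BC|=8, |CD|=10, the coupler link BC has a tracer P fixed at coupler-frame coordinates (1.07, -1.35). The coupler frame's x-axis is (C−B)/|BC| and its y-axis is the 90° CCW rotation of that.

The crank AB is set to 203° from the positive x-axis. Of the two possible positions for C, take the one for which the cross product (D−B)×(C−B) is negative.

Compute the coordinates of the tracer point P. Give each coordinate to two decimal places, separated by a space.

-3.28 -2.82

A=(0,0), D=(8.00,0)
B = A + 3.00·(cos203°, sin203°) = (-2.7615, -1.1722)
|BD| = 10.8252
circle(B,8.00) ∩ circle(D,10.00): a=3.7498, h=7.0668
  candidates: C₊=(0.2010,6.2591) cross=76.499; C₋=(1.7314,-7.7914) cross=-76.499
  mode - wants cross < 0 → take C=(1.7314,-7.7914) (cross=-76.499)
ex = (C−B)/|BC| = (0.5616,-0.8274); ey = (0.8274,0.5616)
P = B + 1.07·ex + -1.35·ey = (-3.2776,-2.8157)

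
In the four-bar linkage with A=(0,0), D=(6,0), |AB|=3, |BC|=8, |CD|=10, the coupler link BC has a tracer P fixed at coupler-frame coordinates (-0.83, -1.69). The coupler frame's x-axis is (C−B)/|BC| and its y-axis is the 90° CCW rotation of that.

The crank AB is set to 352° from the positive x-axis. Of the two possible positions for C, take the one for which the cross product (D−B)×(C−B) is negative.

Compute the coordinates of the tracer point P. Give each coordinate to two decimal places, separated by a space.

1.79 1.05

A=(0,0), D=(6.00,0)
B = A + 3.00·(cos352°, sin352°) = (2.9708, -0.4175)
|BD| = 3.0578
circle(B,8.00) ∩ circle(D,10.00): a=-4.3576, h=6.7090
  candidates: C₊=(-2.2620,5.6337) cross=20.515; C₋=(-0.4299,-7.6587) cross=-20.515
  mode - wants cross < 0 → take C=(-0.4299,-7.6587) (cross=-20.515)
ex = (C−B)/|BC| = (-0.4251,-0.9052); ey = (0.9052,-0.4251)
P = B + -0.83·ex + -1.69·ey = (1.7939,1.0522)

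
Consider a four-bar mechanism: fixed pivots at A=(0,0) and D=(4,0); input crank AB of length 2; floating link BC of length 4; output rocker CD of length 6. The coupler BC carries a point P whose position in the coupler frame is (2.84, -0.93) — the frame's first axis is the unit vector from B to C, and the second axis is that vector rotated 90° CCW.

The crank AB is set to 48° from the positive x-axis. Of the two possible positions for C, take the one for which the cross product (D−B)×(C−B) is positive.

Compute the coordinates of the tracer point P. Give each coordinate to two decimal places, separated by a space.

2.42 4.27

A=(0,0), D=(4.00,0)
B = A + 2.00·(cos48°, sin48°) = (1.3383, 1.4863)
|BD| = 3.0486
circle(B,4.00) ∩ circle(D,6.00): a=-1.7559, h=3.5940
  candidates: C₊=(1.5574,5.4803) cross=10.957; C₋=(-1.9470,-0.7956) cross=-10.957
  mode + wants cross > 0 → take C=(1.5574,5.4803) (cross=10.957)
ex = (C−B)/|BC| = (0.0548,0.9985); ey = (-0.9985,0.0548)
P = B + 2.84·ex + -0.93·ey = (2.4224,4.2711)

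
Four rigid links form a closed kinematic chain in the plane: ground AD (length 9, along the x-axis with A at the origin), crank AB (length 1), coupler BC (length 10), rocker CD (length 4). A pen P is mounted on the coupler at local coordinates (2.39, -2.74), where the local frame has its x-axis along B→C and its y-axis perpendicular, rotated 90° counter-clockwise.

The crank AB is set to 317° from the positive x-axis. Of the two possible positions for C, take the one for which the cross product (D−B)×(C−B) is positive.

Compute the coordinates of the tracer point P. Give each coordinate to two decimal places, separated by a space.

4.12 -2.00

A=(0,0), D=(9.00,0)
B = A + 1.00·(cos317°, sin317°) = (0.7314, -0.6820)
|BD| = 8.2967
circle(B,10.00) ∩ circle(D,4.00): a=9.2106, h=3.8942
  candidates: C₊=(9.5907,3.9561) cross=32.309; C₋=(10.2309,-3.8059) cross=-32.309
  mode + wants cross > 0 → take C=(9.5907,3.9561) (cross=32.309)
ex = (C−B)/|BC| = (0.8859,0.4638); ey = (-0.4638,0.8859)
P = B + 2.39·ex + -2.74·ey = (4.1196,-2.0009)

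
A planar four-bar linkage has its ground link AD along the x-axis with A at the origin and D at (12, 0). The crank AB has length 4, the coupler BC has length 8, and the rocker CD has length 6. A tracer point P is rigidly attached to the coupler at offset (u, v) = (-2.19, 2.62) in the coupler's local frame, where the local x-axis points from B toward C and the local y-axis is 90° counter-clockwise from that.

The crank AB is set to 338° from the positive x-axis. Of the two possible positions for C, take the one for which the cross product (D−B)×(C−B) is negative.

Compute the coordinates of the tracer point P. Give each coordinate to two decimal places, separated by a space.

A=(0,0), D=(12.00,0)
B = A + 4.00·(cos338°, sin338°) = (3.7087, -1.4984)
|BD| = 8.4256
circle(B,8.00) ∩ circle(D,6.00): a=5.8744, h=5.4306
  candidates: C₊=(8.5237,4.8903) cross=45.756; C₋=(10.4553,-5.7977) cross=-45.756
  mode - wants cross < 0 → take C=(10.4553,-5.7977) (cross=-45.756)
ex = (C−B)/|BC| = (0.8433,-0.5374); ey = (0.5374,0.8433)
P = B + -2.19·ex + 2.62·ey = (3.2699,1.8880)

3.27 1.89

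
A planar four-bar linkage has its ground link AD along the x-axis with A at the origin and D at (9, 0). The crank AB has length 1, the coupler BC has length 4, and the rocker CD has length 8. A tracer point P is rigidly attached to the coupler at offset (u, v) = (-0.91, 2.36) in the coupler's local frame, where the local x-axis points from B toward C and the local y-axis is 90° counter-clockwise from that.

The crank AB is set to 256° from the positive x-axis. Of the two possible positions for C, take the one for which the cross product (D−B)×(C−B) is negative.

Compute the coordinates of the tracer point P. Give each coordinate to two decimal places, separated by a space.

1.09 1.18

A=(0,0), D=(9.00,0)
B = A + 1.00·(cos256°, sin256°) = (-0.2419, -0.9703)
|BD| = 9.2927
circle(B,4.00) ∩ circle(D,8.00): a=2.0637, h=3.4265
  candidates: C₊=(1.4527,2.6530) cross=31.842; C₋=(2.1683,-4.1626) cross=-31.842
  mode - wants cross < 0 → take C=(2.1683,-4.1626) (cross=-31.842)
ex = (C−B)/|BC| = (0.6025,-0.7981); ey = (0.7981,0.6025)
P = B + -0.91·ex + 2.36·ey = (1.0932,1.1780)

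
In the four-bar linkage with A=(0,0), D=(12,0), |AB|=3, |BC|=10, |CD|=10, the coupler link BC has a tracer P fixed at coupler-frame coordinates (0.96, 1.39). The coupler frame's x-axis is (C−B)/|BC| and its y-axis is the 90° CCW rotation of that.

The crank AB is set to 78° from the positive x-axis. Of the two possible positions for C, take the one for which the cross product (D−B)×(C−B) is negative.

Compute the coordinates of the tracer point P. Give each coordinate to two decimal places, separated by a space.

A=(0,0), D=(12.00,0)
B = A + 3.00·(cos78°, sin78°) = (0.6237, 2.9344)
|BD| = 11.7486
circle(B,10.00) ∩ circle(D,10.00): a=5.8743, h=8.0927
  candidates: C₊=(8.3332,9.3035) cross=95.079; C₋=(4.2906,-6.3690) cross=-95.079
  mode - wants cross < 0 → take C=(4.2906,-6.3690) (cross=-95.079)
ex = (C−B)/|BC| = (0.3667,-0.9303); ey = (0.9303,0.3667)
P = B + 0.96·ex + 1.39·ey = (2.2689,2.5510)

2.27 2.55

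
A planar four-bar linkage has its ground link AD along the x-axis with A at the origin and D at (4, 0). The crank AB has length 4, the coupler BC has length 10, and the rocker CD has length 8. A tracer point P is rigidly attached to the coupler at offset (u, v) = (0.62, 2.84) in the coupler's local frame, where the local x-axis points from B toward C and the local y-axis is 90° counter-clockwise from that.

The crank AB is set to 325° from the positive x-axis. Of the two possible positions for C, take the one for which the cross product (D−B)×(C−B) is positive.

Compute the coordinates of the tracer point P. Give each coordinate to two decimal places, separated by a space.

0.37 -2.29

A=(0,0), D=(4.00,0)
B = A + 4.00·(cos325°, sin325°) = (3.2766, -2.2943)
|BD| = 2.4056
circle(B,10.00) ∩ circle(D,8.00): a=8.6852, h=4.9565
  candidates: C₊=(1.1612,7.4794) cross=11.924; C₋=(10.6154,4.4985) cross=-11.924
  mode + wants cross > 0 → take C=(1.1612,7.4794) (cross=11.924)
ex = (C−B)/|BC| = (-0.2115,0.9774); ey = (-0.9774,-0.2115)
P = B + 0.62·ex + 2.84·ey = (0.3697,-2.2891)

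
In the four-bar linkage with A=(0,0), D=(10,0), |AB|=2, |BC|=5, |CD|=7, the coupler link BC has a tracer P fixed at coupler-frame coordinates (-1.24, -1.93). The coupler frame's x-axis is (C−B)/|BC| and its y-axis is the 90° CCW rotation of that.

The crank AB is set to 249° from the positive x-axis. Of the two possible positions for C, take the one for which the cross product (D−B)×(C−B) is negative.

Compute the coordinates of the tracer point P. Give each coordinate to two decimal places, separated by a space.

-2.54 -3.26

A=(0,0), D=(10.00,0)
B = A + 2.00·(cos249°, sin249°) = (-0.7167, -1.8672)
|BD| = 10.8782
circle(B,5.00) ∩ circle(D,7.00): a=4.3360, h=2.4899
  candidates: C₊=(3.1275,1.3300) cross=27.085; C₋=(3.9822,-3.5758) cross=-27.085
  mode - wants cross < 0 → take C=(3.9822,-3.5758) (cross=-27.085)
ex = (C−B)/|BC| = (0.9398,-0.3417); ey = (0.3417,0.9398)
P = B + -1.24·ex + -1.93·ey = (-2.5416,-3.2572)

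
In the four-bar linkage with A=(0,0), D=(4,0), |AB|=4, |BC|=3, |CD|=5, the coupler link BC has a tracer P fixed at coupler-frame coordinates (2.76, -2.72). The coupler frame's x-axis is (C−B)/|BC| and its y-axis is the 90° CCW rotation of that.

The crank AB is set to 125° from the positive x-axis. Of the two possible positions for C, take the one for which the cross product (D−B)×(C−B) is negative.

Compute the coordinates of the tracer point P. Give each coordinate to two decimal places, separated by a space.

-3.51 -0.40

A=(0,0), D=(4.00,0)
B = A + 4.00·(cos125°, sin125°) = (-2.2943, 3.2766)
|BD| = 7.0961
circle(B,3.00) ∩ circle(D,5.00): a=2.4207, h=1.7721
  candidates: C₊=(0.6711,3.7308) cross=12.575; C₋=(-0.9654,0.5870) cross=-12.575
  mode - wants cross < 0 → take C=(-0.9654,0.5870) (cross=-12.575)
ex = (C−B)/|BC| = (0.4430,-0.8965); ey = (0.8965,0.4430)
P = B + 2.76·ex + -2.72·ey = (-3.5103,-0.4027)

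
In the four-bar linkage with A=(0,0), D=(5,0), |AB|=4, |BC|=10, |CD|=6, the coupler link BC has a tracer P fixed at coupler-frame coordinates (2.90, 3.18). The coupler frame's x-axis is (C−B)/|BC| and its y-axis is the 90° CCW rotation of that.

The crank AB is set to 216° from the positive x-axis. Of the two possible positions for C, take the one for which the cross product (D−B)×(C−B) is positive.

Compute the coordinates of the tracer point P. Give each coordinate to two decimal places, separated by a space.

A=(0,0), D=(5.00,0)
B = A + 4.00·(cos216°, sin216°) = (-3.2361, -2.3511)
|BD| = 8.5651
circle(B,10.00) ∩ circle(D,6.00): a=8.0186, h=5.9751
  candidates: C₊=(2.8344,5.5955) cross=51.177; C₋=(6.1147,-5.8955) cross=-51.177
  mode + wants cross > 0 → take C=(2.8344,5.5955) (cross=51.177)
ex = (C−B)/|BC| = (0.6070,0.7947); ey = (-0.7947,0.6070)
P = B + 2.90·ex + 3.18·ey = (-4.0027,1.8838)

-4.00 1.88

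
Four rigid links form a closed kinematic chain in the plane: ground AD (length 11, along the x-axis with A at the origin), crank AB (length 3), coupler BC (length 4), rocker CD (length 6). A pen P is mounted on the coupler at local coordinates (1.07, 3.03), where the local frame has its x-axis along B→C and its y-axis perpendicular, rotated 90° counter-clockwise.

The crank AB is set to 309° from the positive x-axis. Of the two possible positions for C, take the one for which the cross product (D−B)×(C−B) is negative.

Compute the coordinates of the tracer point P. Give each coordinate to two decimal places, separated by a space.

3.48 0.46

A=(0,0), D=(11.00,0)
B = A + 3.00·(cos309°, sin309°) = (1.8880, -2.3314)
|BD| = 9.4056
circle(B,4.00) ∩ circle(D,6.00): a=3.6396, h=1.6593
  candidates: C₊=(5.0026,0.1783) cross=15.607; C₋=(5.8253,-3.0368) cross=-15.607
  mode - wants cross < 0 → take C=(5.8253,-3.0368) (cross=-15.607)
ex = (C−B)/|BC| = (0.9843,-0.1763); ey = (0.1763,0.9843)
P = B + 1.07·ex + 3.03·ey = (3.4755,0.4624)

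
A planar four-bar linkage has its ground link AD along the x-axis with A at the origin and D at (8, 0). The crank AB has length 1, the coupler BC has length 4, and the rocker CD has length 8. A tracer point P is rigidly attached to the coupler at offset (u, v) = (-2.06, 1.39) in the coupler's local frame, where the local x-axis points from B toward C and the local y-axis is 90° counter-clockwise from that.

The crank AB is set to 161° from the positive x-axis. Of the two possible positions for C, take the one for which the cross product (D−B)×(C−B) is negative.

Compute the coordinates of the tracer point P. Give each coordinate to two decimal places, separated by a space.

A=(0,0), D=(8.00,0)
B = A + 1.00·(cos161°, sin161°) = (-0.9455, 0.3256)
|BD| = 8.9514
circle(B,4.00) ∩ circle(D,8.00): a=1.7946, h=3.5748
  candidates: C₊=(0.9779,3.8328) cross=32.000; C₋=(0.7179,-3.3122) cross=-32.000
  mode - wants cross < 0 → take C=(0.7179,-3.3122) (cross=-32.000)
ex = (C−B)/|BC| = (0.4158,-0.9094); ey = (0.9094,0.4158)
P = B + -2.06·ex + 1.39·ey = (-0.5380,2.7770)

-0.54 2.78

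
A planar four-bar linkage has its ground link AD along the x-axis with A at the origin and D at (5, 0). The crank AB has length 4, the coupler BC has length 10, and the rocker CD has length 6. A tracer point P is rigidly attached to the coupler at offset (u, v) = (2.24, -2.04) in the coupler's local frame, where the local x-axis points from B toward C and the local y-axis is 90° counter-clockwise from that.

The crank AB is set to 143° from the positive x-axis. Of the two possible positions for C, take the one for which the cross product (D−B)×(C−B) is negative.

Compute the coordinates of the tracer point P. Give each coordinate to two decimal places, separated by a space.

A=(0,0), D=(5.00,0)
B = A + 4.00·(cos143°, sin143°) = (-3.1945, 2.4073)
|BD| = 8.5408
circle(B,10.00) ∩ circle(D,6.00): a=8.0171, h=5.9771
  candidates: C₊=(6.1822,5.8824) cross=51.049; C₋=(2.8129,-5.5872) cross=-51.049
  mode - wants cross < 0 → take C=(2.8129,-5.5872) (cross=-51.049)
ex = (C−B)/|BC| = (0.6007,-0.7994); ey = (0.7994,0.6007)
P = B + 2.24·ex + -2.04·ey = (-3.4797,-0.6090)

-3.48 -0.61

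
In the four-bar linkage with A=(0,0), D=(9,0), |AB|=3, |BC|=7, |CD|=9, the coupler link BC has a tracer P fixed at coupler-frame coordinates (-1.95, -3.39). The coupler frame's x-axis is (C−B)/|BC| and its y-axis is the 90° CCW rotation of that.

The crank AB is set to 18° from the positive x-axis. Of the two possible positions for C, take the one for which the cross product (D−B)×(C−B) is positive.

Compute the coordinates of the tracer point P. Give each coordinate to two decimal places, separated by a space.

A=(0,0), D=(9.00,0)
B = A + 3.00·(cos18°, sin18°) = (2.8532, 0.9271)
|BD| = 6.2163
circle(B,7.00) ∩ circle(D,9.00): a=0.5343, h=6.9796
  candidates: C₊=(4.4224,7.7489) cross=43.387; C₋=(2.3406,-6.0542) cross=-43.387
  mode + wants cross > 0 → take C=(4.4224,7.7489) (cross=43.387)
ex = (C−B)/|BC| = (0.2242,0.9745); ey = (-0.9745,0.2242)
P = B + -1.95·ex + -3.39·ey = (5.7198,-1.7333)

5.72 -1.73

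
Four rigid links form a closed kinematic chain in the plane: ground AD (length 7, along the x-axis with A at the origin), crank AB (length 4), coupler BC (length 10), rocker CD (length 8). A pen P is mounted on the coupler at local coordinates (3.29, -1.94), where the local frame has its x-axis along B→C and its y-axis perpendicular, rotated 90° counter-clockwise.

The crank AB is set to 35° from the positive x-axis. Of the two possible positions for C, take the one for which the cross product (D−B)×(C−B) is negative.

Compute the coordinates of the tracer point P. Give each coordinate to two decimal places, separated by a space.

1.78 -1.22

A=(0,0), D=(7.00,0)
B = A + 4.00·(cos35°, sin35°) = (3.2766, 2.2943)
|BD| = 4.3735
circle(B,10.00) ∩ circle(D,8.00): a=6.3024, h=7.7640
  candidates: C₊=(12.7151,5.5980) cross=33.956; C₋=(4.5693,-7.6218) cross=-33.956
  mode - wants cross < 0 → take C=(4.5693,-7.6218) (cross=-33.956)
ex = (C−B)/|BC| = (0.1293,-0.9916); ey = (0.9916,0.1293)
P = B + 3.29·ex + -1.94·ey = (1.7782,-1.2189)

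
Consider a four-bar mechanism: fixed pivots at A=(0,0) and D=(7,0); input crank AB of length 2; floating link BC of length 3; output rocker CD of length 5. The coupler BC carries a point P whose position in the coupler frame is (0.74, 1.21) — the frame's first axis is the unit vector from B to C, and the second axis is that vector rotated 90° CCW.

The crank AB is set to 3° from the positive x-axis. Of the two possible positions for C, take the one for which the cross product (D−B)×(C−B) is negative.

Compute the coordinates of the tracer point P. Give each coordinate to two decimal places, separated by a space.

3.37 -0.27

A=(0,0), D=(7.00,0)
B = A + 2.00·(cos3°, sin3°) = (1.9973, 0.1047)
|BD| = 5.0038
circle(B,3.00) ∩ circle(D,5.00): a=0.9031, h=2.8608
  candidates: C₊=(2.9600,2.9460) cross=14.315; C₋=(2.8404,-2.7744) cross=-14.315
  mode - wants cross < 0 → take C=(2.8404,-2.7744) (cross=-14.315)
ex = (C−B)/|BC| = (0.2810,-0.9597); ey = (0.9597,0.2810)
P = B + 0.74·ex + 1.21·ey = (3.3665,-0.2655)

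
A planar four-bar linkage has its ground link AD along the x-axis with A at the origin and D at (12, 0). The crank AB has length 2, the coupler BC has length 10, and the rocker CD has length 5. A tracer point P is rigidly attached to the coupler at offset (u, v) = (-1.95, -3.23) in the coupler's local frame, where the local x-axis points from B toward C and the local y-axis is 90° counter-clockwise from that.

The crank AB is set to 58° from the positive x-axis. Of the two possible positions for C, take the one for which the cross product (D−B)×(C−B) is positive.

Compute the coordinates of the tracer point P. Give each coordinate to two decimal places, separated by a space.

0.21 -1.98

A=(0,0), D=(12.00,0)
B = A + 2.00·(cos58°, sin58°) = (1.0598, 1.6961)
|BD| = 11.0709
circle(B,10.00) ∩ circle(D,5.00): a=8.9227, h=4.5150
  candidates: C₊=(10.5689,4.7908) cross=49.985; C₋=(9.1855,-4.1326) cross=-49.985
  mode + wants cross > 0 → take C=(10.5689,4.7908) (cross=49.985)
ex = (C−B)/|BC| = (0.9509,0.3095); ey = (-0.3095,0.9509)
P = B + -1.95·ex + -3.23·ey = (0.2052,-1.9788)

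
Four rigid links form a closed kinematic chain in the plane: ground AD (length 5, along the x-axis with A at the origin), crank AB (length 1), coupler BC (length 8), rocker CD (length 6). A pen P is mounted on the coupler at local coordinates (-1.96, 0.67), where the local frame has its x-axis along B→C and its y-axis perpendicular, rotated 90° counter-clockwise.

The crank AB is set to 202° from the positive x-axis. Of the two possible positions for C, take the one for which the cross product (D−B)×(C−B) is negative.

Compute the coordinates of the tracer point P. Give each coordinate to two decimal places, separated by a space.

-1.85 1.48

A=(0,0), D=(5.00,0)
B = A + 1.00·(cos202°, sin202°) = (-0.9272, -0.3746)
|BD| = 5.9390
circle(B,8.00) ∩ circle(D,6.00): a=5.3268, h=5.9687
  candidates: C₊=(4.0125,5.9182) cross=35.448; C₋=(4.7655,-5.9954) cross=-35.448
  mode - wants cross < 0 → take C=(4.7655,-5.9954) (cross=-35.448)
ex = (C−B)/|BC| = (0.7116,-0.7026); ey = (0.7026,0.7116)
P = B + -1.96·ex + 0.67·ey = (-1.8511,1.4793)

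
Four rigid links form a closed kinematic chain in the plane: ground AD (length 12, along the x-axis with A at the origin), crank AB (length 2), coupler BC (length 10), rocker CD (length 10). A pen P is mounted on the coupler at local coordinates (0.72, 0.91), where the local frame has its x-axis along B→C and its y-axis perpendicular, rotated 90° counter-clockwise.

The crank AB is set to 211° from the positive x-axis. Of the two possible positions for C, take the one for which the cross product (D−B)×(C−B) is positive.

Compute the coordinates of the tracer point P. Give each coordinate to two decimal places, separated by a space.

-1.97 0.10

A=(0,0), D=(12.00,0)
B = A + 2.00·(cos211°, sin211°) = (-1.7143, -1.0301)
|BD| = 13.7530
circle(B,10.00) ∩ circle(D,10.00): a=6.8765, h=7.2604
  candidates: C₊=(4.5990,6.7250) cross=99.853; C₋=(5.6866,-7.7551) cross=-99.853
  mode + wants cross > 0 → take C=(4.5990,6.7250) (cross=99.853)
ex = (C−B)/|BC| = (0.6313,0.7755); ey = (-0.7755,0.6313)
P = B + 0.72·ex + 0.91·ey = (-1.9655,0.1028)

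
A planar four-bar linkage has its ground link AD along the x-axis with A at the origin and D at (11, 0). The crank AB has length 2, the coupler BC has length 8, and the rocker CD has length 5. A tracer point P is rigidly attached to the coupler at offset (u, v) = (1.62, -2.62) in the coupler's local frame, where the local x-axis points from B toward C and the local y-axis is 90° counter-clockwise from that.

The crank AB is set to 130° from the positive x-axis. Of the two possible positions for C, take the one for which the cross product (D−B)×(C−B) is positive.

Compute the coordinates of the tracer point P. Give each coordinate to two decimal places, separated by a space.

A=(0,0), D=(11.00,0)
B = A + 2.00·(cos130°, sin130°) = (-1.2856, 1.5321)
|BD| = 12.3807
circle(B,8.00) ∩ circle(D,5.00): a=7.7654, h=1.9232
  candidates: C₊=(6.6581,2.4795) cross=23.810; C₋=(6.1821,-1.3373) cross=-23.810
  mode + wants cross > 0 → take C=(6.6581,2.4795) (cross=23.810)
ex = (C−B)/|BC| = (0.9930,0.1184); ey = (-0.1184,0.9930)
P = B + 1.62·ex + -2.62·ey = (0.6333,-0.8776)

0.63 -0.88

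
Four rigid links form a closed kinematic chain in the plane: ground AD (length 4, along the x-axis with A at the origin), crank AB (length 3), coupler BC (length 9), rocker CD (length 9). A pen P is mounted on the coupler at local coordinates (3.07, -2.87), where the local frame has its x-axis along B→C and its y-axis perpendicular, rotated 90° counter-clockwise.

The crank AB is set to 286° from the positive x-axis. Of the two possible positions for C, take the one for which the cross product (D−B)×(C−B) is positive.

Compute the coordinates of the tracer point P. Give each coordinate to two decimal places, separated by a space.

A=(0,0), D=(4.00,0)
B = A + 3.00·(cos286°, sin286°) = (0.8269, -2.8838)
|BD| = 4.2877
circle(B,9.00) ∩ circle(D,9.00): a=2.1439, h=8.7409
  candidates: C₊=(-3.4654,5.0267) cross=37.479; C₋=(8.2923,-7.9105) cross=-37.479
  mode + wants cross > 0 → take C=(-3.4654,5.0267) (cross=37.479)
ex = (C−B)/|BC| = (-0.4769,0.8789); ey = (-0.8789,-0.4769)
P = B + 3.07·ex + -2.87·ey = (1.8853,1.1833)

1.89 1.18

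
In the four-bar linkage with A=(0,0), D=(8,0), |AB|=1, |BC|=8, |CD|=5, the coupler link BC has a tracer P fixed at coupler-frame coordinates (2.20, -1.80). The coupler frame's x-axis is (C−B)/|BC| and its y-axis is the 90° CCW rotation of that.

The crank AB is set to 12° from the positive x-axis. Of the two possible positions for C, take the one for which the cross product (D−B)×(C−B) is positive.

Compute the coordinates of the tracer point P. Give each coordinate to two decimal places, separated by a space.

A=(0,0), D=(8.00,0)
B = A + 1.00·(cos12°, sin12°) = (0.9781, 0.2079)
|BD| = 7.0249
circle(B,8.00) ∩ circle(D,5.00): a=6.2883, h=4.9454
  candidates: C₊=(7.4101,4.9651) cross=34.741; C₋=(7.1173,-4.9215) cross=-34.741
  mode + wants cross > 0 → take C=(7.4101,4.9651) (cross=34.741)
ex = (C−B)/|BC| = (0.8040,0.5946); ey = (-0.5946,0.8040)
P = B + 2.20·ex + -1.80·ey = (3.8173,0.0690)

3.82 0.07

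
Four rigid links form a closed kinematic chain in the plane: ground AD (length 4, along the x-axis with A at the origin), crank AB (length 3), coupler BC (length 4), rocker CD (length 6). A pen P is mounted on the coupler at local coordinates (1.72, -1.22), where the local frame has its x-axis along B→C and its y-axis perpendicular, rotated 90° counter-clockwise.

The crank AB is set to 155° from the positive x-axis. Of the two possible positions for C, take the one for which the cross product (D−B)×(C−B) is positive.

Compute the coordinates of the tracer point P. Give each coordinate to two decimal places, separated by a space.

A=(0,0), D=(4.00,0)
B = A + 3.00·(cos155°, sin155°) = (-2.7189, 1.2679)
|BD| = 6.8375
circle(B,4.00) ∩ circle(D,6.00): a=1.9562, h=3.4890
  candidates: C₊=(-0.1497,4.3336) cross=23.856; C₋=(-1.4436,-2.5234) cross=-23.856
  mode + wants cross > 0 → take C=(-0.1497,4.3336) (cross=23.856)
ex = (C−B)/|BC| = (0.6423,0.7664); ey = (-0.7664,0.6423)
P = B + 1.72·ex + -1.22·ey = (-0.6791,1.8025)

-0.68 1.80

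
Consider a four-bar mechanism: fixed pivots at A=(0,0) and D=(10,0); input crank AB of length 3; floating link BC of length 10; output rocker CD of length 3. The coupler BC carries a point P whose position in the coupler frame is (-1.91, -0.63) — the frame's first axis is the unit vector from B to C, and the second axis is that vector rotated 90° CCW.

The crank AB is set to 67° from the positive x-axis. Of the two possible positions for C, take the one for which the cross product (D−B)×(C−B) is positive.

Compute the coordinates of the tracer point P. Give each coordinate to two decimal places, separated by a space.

A=(0,0), D=(10.00,0)
B = A + 3.00·(cos67°, sin67°) = (1.1722, 2.7615)
|BD| = 9.2497
circle(B,10.00) ∩ circle(D,3.00): a=9.5439, h=2.9855
  candidates: C₊=(11.1722,2.7615) cross=27.615; C₋=(9.3895,-2.9372) cross=-27.615
  mode + wants cross > 0 → take C=(11.1722,2.7615) (cross=27.615)
ex = (C−B)/|BC| = (1.0000,0.0000); ey = (-0.0000,1.0000)
P = B + -1.91·ex + -0.63·ey = (-0.7378,2.1315)

-0.74 2.13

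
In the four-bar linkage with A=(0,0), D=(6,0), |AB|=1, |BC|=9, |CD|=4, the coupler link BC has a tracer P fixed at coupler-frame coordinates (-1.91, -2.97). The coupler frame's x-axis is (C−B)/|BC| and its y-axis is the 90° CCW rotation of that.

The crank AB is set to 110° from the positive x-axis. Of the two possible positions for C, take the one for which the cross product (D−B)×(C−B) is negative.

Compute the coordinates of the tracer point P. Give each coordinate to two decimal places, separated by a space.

-3.52 -0.59

A=(0,0), D=(6.00,0)
B = A + 1.00·(cos110°, sin110°) = (-0.3420, 0.9397)
|BD| = 6.4113
circle(B,9.00) ∩ circle(D,4.00): a=8.2748, h=3.5394
  candidates: C₊=(8.3622,3.2280) cross=22.692; C₋=(7.3247,-3.7743) cross=-22.692
  mode - wants cross < 0 → take C=(7.3247,-3.7743) (cross=-22.692)
ex = (C−B)/|BC| = (0.8519,-0.5238); ey = (0.5238,0.8519)
P = B + -1.91·ex + -2.97·ey = (-3.5247,-0.5899)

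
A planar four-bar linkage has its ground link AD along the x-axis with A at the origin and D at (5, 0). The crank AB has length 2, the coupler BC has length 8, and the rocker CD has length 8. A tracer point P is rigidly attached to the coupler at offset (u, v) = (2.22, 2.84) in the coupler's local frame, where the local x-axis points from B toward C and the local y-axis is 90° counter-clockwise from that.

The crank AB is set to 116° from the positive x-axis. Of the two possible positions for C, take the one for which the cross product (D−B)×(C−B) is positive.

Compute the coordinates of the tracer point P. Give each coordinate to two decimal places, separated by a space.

A=(0,0), D=(5.00,0)
B = A + 2.00·(cos116°, sin116°) = (-0.8767, 1.7976)
|BD| = 6.1455
circle(B,8.00) ∩ circle(D,8.00): a=3.0728, h=7.3863
  candidates: C₊=(4.2222,7.9621) cross=45.393; C₋=(-0.0989,-6.1645) cross=-45.393
  mode + wants cross > 0 → take C=(4.2222,7.9621) (cross=45.393)
ex = (C−B)/|BC| = (0.6374,0.7706); ey = (-0.7706,0.6374)
P = B + 2.22·ex + 2.84·ey = (-1.6502,5.3184)

-1.65 5.32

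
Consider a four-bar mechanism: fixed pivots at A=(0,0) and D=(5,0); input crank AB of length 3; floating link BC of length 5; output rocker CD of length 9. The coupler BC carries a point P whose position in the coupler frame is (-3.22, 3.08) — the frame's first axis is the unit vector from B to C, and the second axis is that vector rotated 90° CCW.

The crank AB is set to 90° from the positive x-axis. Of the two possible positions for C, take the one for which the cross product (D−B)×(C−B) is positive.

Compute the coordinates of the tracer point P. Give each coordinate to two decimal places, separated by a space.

A=(0,0), D=(5.00,0)
B = A + 3.00·(cos90°, sin90°) = (0.0000, 3.0000)
|BD| = 5.8310
circle(B,5.00) ∩ circle(D,9.00): a=-1.8865, h=4.6305
  candidates: C₊=(0.7647,7.9412) cross=27.000; C₋=(-4.0000,0.0000) cross=-27.000
  mode + wants cross > 0 → take C=(0.7647,7.9412) (cross=27.000)
ex = (C−B)/|BC| = (0.1529,0.9882); ey = (-0.9882,0.1529)
P = B + -3.22·ex + 3.08·ey = (-3.5362,0.2889)

-3.54 0.29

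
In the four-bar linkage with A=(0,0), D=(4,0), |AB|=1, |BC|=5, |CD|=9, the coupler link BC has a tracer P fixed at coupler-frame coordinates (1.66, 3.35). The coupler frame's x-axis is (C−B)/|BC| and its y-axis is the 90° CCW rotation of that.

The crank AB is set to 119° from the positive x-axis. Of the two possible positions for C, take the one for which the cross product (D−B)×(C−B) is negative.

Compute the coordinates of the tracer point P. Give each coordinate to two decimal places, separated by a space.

A=(0,0), D=(4.00,0)
B = A + 1.00·(cos119°, sin119°) = (-0.4848, 0.8746)
|BD| = 4.5693
circle(B,5.00) ∩ circle(D,9.00): a=-3.8432, h=3.1984
  candidates: C₊=(-3.6447,4.7495) cross=14.614; C₋=(-4.8692,-1.5290) cross=-14.614
  mode - wants cross < 0 → take C=(-4.8692,-1.5290) (cross=-14.614)
ex = (C−B)/|BC| = (-0.8769,-0.4807); ey = (0.4807,-0.8769)
P = B + 1.66·ex + 3.35·ey = (-0.3300,-2.8609)

-0.33 -2.86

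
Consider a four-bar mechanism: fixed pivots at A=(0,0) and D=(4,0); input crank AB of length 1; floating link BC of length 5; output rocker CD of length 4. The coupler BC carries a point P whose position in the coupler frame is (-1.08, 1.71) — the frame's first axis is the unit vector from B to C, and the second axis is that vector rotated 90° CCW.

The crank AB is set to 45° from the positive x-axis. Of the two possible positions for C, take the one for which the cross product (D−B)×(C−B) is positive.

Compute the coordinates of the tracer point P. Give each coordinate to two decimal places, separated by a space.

-1.23 1.30

A=(0,0), D=(4.00,0)
B = A + 1.00·(cos45°, sin45°) = (0.7071, 0.7071)
|BD| = 3.3680
circle(B,5.00) ∩ circle(D,4.00): a=3.0201, h=3.9848
  candidates: C₊=(4.4965,3.9691) cross=13.421; C₋=(2.8233,-3.8230) cross=-13.421
  mode + wants cross > 0 → take C=(4.4965,3.9691) (cross=13.421)
ex = (C−B)/|BC| = (0.7579,0.6524); ey = (-0.6524,0.7579)
P = B + -1.08·ex + 1.71·ey = (-1.2270,1.2985)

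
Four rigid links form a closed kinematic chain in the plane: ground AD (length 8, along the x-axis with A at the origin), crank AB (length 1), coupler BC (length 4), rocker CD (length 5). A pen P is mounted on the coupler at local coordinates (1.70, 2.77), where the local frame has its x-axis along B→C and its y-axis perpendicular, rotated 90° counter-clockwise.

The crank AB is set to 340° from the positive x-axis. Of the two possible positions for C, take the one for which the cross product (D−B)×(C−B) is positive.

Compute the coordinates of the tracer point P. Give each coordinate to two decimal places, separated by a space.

A=(0,0), D=(8.00,0)
B = A + 1.00·(cos340°, sin340°) = (0.9397, -0.3420)
|BD| = 7.0686
circle(B,4.00) ∩ circle(D,5.00): a=2.8977, h=2.7574
  candidates: C₊=(3.7006,2.5524) cross=19.491; C₋=(3.9674,-2.9560) cross=-19.491
  mode + wants cross > 0 → take C=(3.7006,2.5524) (cross=19.491)
ex = (C−B)/|BC| = (0.6902,0.7236); ey = (-0.7236,0.6902)
P = B + 1.70·ex + 2.77·ey = (0.1087,2.8000)

0.11 2.80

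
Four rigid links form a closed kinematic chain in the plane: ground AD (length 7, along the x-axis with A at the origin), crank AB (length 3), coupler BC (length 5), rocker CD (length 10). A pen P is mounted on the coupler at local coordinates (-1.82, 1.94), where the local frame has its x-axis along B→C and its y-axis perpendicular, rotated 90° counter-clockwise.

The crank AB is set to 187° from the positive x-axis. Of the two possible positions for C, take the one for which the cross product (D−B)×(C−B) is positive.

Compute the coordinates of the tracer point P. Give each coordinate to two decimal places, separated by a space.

-5.26 -1.73

A=(0,0), D=(7.00,0)
B = A + 3.00·(cos187°, sin187°) = (-2.9776, -0.3656)
|BD| = 9.9843
circle(B,5.00) ∩ circle(D,10.00): a=1.2363, h=4.8448
  candidates: C₊=(-1.9196,4.5212) cross=48.372; C₋=(-1.5648,-5.1618) cross=-48.372
  mode + wants cross > 0 → take C=(-1.9196,4.5212) (cross=48.372)
ex = (C−B)/|BC| = (0.2116,0.9774); ey = (-0.9774,0.2116)
P = B + -1.82·ex + 1.94·ey = (-5.2588,-1.7339)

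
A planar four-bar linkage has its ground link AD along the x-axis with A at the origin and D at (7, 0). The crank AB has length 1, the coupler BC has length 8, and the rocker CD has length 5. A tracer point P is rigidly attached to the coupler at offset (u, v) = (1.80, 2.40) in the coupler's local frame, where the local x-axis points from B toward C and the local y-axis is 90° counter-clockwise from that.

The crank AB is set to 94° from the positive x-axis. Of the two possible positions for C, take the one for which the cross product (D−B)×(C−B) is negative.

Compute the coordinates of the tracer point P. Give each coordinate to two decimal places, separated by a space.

2.91 1.37

A=(0,0), D=(7.00,0)
B = A + 1.00·(cos94°, sin94°) = (-0.0698, 0.9976)
|BD| = 7.1398
circle(B,8.00) ∩ circle(D,5.00): a=6.3011, h=4.9292
  candidates: C₊=(6.8582,4.9980) cross=35.193; C₋=(5.4808,-4.7636) cross=-35.193
  mode - wants cross < 0 → take C=(5.4808,-4.7636) (cross=-35.193)
ex = (C−B)/|BC| = (0.6938,-0.7201); ey = (0.7201,0.6938)
P = B + 1.80·ex + 2.40·ey = (2.9075,1.3665)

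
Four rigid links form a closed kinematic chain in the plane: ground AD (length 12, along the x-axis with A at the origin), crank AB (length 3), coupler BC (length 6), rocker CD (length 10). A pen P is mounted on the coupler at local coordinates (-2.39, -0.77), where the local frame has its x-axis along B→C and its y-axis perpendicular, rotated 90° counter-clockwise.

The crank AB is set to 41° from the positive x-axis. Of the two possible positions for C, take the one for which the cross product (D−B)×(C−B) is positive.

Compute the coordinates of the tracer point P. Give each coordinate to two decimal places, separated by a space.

1.81 -0.50

A=(0,0), D=(12.00,0)
B = A + 3.00·(cos41°, sin41°) = (2.2641, 1.9682)
|BD| = 9.9328
circle(B,6.00) ∩ circle(D,10.00): a=1.7448, h=5.7407
  candidates: C₊=(5.1118,7.2493) cross=57.021; C₋=(2.8368,-4.0044) cross=-57.021
  mode + wants cross > 0 → take C=(5.1118,7.2493) (cross=57.021)
ex = (C−B)/|BC| = (0.4746,0.8802); ey = (-0.8802,0.4746)
P = B + -2.39·ex + -0.77·ey = (1.8075,-0.5009)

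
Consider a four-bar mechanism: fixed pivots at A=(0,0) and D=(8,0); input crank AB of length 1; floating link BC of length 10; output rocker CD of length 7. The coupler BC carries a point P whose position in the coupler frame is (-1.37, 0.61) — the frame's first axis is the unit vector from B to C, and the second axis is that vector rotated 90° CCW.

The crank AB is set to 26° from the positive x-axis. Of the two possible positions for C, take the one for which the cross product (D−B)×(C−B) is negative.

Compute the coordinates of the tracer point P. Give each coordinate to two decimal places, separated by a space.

0.43 1.86

A=(0,0), D=(8.00,0)
B = A + 1.00·(cos26°, sin26°) = (0.8988, 0.4384)
|BD| = 7.1147
circle(B,10.00) ∩ circle(D,7.00): a=7.1415, h=6.9999
  candidates: C₊=(8.4580,6.9850) cross=49.803; C₋=(7.5954,-6.9883) cross=-49.803
  mode - wants cross < 0 → take C=(7.5954,-6.9883) (cross=-49.803)
ex = (C−B)/|BC| = (0.6697,-0.7427); ey = (0.7427,0.6697)
P = B + -1.37·ex + 0.61·ey = (0.4344,1.8643)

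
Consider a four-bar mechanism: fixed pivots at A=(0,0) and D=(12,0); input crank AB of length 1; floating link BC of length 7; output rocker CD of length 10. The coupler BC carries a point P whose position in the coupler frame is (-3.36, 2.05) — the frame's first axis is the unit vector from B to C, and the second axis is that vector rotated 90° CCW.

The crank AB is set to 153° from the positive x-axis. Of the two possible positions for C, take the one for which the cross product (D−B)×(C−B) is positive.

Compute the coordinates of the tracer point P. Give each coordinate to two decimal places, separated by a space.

-4.66 -0.69

A=(0,0), D=(12.00,0)
B = A + 1.00·(cos153°, sin153°) = (-0.8910, 0.4540)
|BD| = 12.8990
circle(B,7.00) ∩ circle(D,10.00): a=4.4726, h=5.3848
  candidates: C₊=(3.7683,5.6780) cross=69.458; C₋=(3.3893,-5.0849) cross=-69.458
  mode + wants cross > 0 → take C=(3.7683,5.6780) (cross=69.458)
ex = (C−B)/|BC| = (0.6656,0.7463); ey = (-0.7463,0.6656)
P = B + -3.36·ex + 2.05·ey = (-4.6574,-0.6890)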